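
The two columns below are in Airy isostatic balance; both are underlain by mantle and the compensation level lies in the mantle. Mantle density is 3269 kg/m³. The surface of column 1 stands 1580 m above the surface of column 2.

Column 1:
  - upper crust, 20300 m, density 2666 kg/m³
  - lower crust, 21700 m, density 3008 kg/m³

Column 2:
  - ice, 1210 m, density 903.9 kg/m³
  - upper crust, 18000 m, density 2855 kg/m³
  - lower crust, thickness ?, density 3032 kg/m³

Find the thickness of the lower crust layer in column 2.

10200 m

Take the compensation level at the base of the deeper column (depth z_c below the surface of column 1) and equate Σ ρ_i t_i down to z_c; mantle fills any gap and the z_c terms cancel.
Column 1: 20300×2666 + 21700×3008 + (z_c − 42000)×3269
Column 2: 1580×0 + 1210×903.9 + 18000×2855 + x×3032 + (z_c − 1580 − 19210 − x)×3269
The z_c×3269 term appears on both sides and cancels. Collect the known terms of each column as K = Σ(ρt)_known − 3269 × (depth of known layers): K_1 = 119393400 − 3269×42000 = −17904600; K_2 = 52483719 − 3269×(1580 + 19210) = −15478791.
Balance: K_1 = K_2 − x×(3269 − 3032), so x = (K_2 − K_1)/(3269 − 3032) = 2425810/237 = 10200 m.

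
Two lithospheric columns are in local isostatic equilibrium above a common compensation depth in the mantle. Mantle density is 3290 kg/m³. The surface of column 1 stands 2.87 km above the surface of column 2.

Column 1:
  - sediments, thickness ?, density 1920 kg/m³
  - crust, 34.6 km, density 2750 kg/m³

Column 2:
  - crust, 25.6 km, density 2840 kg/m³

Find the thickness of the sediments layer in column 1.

1.66 km

Take the compensation level at the base of the deeper column (depth z_c below the surface of column 1) and equate Σ ρ_i t_i down to z_c; mantle fills any gap and the z_c terms cancel.
Column 1: x×1920 + 34.6×2750 + (z_c − 34.6 − x)×3290
Column 2: 2.87×0 + 25.6×2840 + (z_c − 2.87 − 25.6)×3290
The z_c×3290 term appears on both sides and cancels. Collect the known terms of each column as K = Σ(ρt)_known − 3290 × (depth of known layers): K_1 = 95150 − 3290×34.6 = −18684; K_2 = 72704 − 3290×(2.87 + 25.6) = −20962.3.
Balance: K_1 − x×(3290 − 1920) = K_2, so x = (K_1 − K_2)/(3290 − 1920) = 2278.3/1370 = 1.66 km.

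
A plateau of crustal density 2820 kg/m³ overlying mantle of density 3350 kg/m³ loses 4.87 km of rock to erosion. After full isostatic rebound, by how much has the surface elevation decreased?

0.77 km

Rebound u = e ρ_c/ρ_m = 4.87 km × 2820/3350 = 4.1 km.
Net surface drop = e − u = 4.87 km − 4.1 km = e (ρ_m − ρ_c)/ρ_m = 0.77 km.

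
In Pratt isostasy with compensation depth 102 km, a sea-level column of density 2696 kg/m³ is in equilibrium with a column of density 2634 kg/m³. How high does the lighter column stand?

2.4 km

ρ_ref D = ρ (D + h) → h = D (ρ_ref − ρ)/ρ.
h = 102 km × (2696 − 2634)/2634 = 2.4 km.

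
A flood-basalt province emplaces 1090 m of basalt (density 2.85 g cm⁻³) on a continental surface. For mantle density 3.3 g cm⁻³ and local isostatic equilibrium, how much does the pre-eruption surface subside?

Subaerial loading: s = t ρ_load / ρ_m.
s = 1090 m × 2.85/3.3 = 941 m.

941 m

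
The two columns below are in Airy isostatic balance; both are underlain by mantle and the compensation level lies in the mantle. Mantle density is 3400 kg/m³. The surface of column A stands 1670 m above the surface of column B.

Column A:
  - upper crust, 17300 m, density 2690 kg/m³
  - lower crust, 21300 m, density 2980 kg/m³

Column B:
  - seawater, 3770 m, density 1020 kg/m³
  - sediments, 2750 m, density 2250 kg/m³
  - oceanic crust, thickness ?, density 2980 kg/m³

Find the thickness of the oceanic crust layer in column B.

8130 m

Take the compensation level at the base of the deeper column (depth z_c below the surface of column A) and equate Σ ρ_i t_i down to z_c; mantle fills any gap and the z_c terms cancel.
Column A: 17300×2690 + 21300×2980 + (z_c − 38600)×3400
Column B: 1670×0 + 3770×1020 + 2750×2250 + x×2980 + (z_c − 1670 − 6520 − x)×3400
The z_c×3400 term appears on both sides and cancels. Collect the known terms of each column as K = Σ(ρt)_known − 3400 × (depth of known layers): K_A = 110011000 − 3400×38600 = −21229000; K_B = 10032900 − 3400×(1670 + 6520) = −17813100.
Balance: K_A = K_B − x×(3400 − 2980), so x = (K_B − K_A)/(3400 − 2980) = 3415900/420 = 8130 m.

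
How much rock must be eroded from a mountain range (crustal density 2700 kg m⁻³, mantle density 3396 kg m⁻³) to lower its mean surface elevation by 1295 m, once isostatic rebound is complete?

Net drop Δ = e − u = e − e ρ_c/ρ_m = e (ρ_m − ρ_c)/ρ_m.
e = Δ ρ_m/(ρ_m − ρ_c) = 1295 m × 3396/696 = 6320 m.

6320 m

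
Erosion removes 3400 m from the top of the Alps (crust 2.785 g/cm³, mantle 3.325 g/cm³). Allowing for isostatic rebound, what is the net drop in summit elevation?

Rebound u = e ρ_c/ρ_m = 3400 m × 2.785/3.325 = 2848 m.
Net surface drop = e − u = 3400 m − 2848 m = e (ρ_m − ρ_c)/ρ_m = 552 m.

552 m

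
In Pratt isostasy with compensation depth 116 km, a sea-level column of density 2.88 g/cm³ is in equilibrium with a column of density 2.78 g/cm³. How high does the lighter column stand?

ρ_ref D = ρ (D + h) → h = D (ρ_ref − ρ)/ρ.
h = 116 km × (2.88 − 2.78)/2.78 = 4.17 km.

4.17 km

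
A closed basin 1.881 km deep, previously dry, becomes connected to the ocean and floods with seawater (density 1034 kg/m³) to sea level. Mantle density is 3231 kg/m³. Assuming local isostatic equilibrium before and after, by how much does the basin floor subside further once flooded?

After flooding the water column is d + s deep. Its weight must equal the weight of mantle displaced by the extra subsidence s: (d + s) ρ_w = s ρ_m.
s = d ρ_w / (ρ_m − ρ_w) = 1.881 km × 1034/(3231 − 1034) = 0.885 km.

0.885 km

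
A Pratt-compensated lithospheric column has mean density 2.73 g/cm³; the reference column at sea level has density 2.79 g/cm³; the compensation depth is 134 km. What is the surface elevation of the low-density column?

2.95 km

ρ_ref D = ρ (D + h) → h = D (ρ_ref − ρ)/ρ.
h = 134 km × (2.79 − 2.73)/2.73 = 2.95 km.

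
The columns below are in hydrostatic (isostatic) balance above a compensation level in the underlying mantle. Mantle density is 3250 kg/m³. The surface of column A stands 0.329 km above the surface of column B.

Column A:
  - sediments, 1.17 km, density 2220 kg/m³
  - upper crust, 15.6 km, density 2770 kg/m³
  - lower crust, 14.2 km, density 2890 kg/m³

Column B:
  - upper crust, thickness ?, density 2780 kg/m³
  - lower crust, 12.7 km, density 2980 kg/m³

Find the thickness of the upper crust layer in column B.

Take the compensation level at the base of the deeper column (depth z_c below the surface of column A) and equate Σ ρ_i t_i down to z_c; mantle fills any gap and the z_c terms cancel.
Column A: 1.17×2220 + 15.6×2770 + 14.2×2890 + (z_c − 30.97)×3250
Column B: 0.329×0 + x×2780 + 12.7×2980 + (z_c − 0.329 − 12.7 − x)×3250
The z_c×3250 term appears on both sides and cancels. Collect the known terms of each column as K = Σ(ρt)_known − 3250 × (depth of known layers): K_A = 86847.4 − 3250×30.97 = −13805.1; K_B = 37846 − 3250×(0.329 + 12.7) = −4498.25.
Balance: K_A = K_B − x×(3250 − 2780), so x = (K_B − K_A)/(3250 − 2780) = 9306.85/470 = 19.8 km.

19.8 km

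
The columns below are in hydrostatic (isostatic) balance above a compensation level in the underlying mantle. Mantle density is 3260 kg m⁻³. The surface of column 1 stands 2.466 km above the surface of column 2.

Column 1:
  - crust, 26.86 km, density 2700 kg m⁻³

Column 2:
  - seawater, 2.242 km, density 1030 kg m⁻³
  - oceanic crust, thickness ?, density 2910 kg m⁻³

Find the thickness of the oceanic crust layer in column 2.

Take the compensation level at the base of the deeper column (depth z_c below the surface of column 1) and equate Σ ρ_i t_i down to z_c; mantle fills any gap and the z_c terms cancel.
Column 1: 26.86×2700 + (z_c − 26.86)×3260
Column 2: 2.466×0 + 2.242×1030 + x×2910 + (z_c − 2.466 − 2.242 − x)×3260
The z_c×3260 term appears on both sides and cancels. Collect the known terms of each column as K = Σ(ρt)_known − 3260 × (depth of known layers): K_1 = 72522 − 3260×26.86 = −15041.6; K_2 = 2309.26 − 3260×(2.466 + 2.242) = −13038.82.
Balance: K_1 = K_2 − x×(3260 − 2910), so x = (K_2 − K_1)/(3260 − 2910) = 2002.78/350 = 5.72 km.

5.72 km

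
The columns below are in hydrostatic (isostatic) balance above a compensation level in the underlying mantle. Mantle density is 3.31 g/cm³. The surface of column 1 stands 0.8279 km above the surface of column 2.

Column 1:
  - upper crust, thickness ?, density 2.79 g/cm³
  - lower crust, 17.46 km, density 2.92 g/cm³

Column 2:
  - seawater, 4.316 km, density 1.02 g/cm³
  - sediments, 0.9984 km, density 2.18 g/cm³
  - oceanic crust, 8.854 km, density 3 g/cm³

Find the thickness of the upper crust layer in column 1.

Take the compensation level at the base of the deeper column (depth z_c below the surface of column 1) and equate Σ ρ_i t_i down to z_c; mantle fills any gap and the z_c terms cancel.
Column 1: x×2.79 + 17.46×2.92 + (z_c − 17.46 − x)×3.31
Column 2: 0.8279×0 + 4.316×1.02 + 0.9984×2.18 + 8.854×3 + (z_c − 0.8279 − 14.1684)×3.31
The z_c×3.31 term appears on both sides and cancels. Collect the known terms of each column as K = Σ(ρt)_known − 3.31 × (depth of known layers): K_1 = 50.9832 − 3.31×17.46 = −6.8094; K_2 = 33.140832 − 3.31×(0.8279 + 14.1684) = −16.496921.
Balance: K_1 − x×(3.31 − 2.79) = K_2, so x = (K_1 − K_2)/(3.31 − 2.79) = 9.68752/0.52 = 18.6 km.

18.6 km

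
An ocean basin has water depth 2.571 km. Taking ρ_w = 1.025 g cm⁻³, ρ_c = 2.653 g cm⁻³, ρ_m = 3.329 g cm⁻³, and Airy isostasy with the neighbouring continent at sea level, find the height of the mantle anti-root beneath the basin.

6.19 km

For local isostatic compensation: replacing crust with seawater at the top is compensated by replacing crust with mantle at the base: d (ρ_c − ρ_w) = a (ρ_m − ρ_c).
a = d (ρ_c − ρ_w)/(ρ_m − ρ_c) = 2.571 km × 1.628/0.676 = 6.19 km.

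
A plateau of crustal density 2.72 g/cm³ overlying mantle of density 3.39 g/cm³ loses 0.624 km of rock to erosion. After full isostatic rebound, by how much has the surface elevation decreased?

0.123 km

Rebound u = e ρ_c/ρ_m = 0.624 km × 2.72/3.39 = 0.5007 km.
Net surface drop = e − u = 0.624 km − 0.5007 km = e (ρ_m − ρ_c)/ρ_m = 0.123 km.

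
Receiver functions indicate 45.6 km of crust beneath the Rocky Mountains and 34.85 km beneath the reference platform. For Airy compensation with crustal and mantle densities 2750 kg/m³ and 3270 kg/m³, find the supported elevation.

Excess crust Δ = 45.6 km − 34.85 km = 10.75 km, split between elevation h and root r with h + r = Δ.
Airy balance ρ_c h = (ρ_m − ρ_c) r gives r = h ρ_c/(ρ_m − ρ_c), so h (1 + ρ_c/(ρ_m − ρ_c)) = Δ, i.e. h = Δ (ρ_m − ρ_c)/ρ_m.
h = 10.75 km × 520/3270 = 1.71 km.

1.71 km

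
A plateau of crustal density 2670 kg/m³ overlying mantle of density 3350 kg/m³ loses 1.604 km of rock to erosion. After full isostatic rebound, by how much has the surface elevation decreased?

Rebound u = e ρ_c/ρ_m = 1.604 km × 2670/3350 = 1.278 km.
Net surface drop = e − u = 1.604 km − 1.278 km = e (ρ_m − ρ_c)/ρ_m = 0.326 km.

0.326 km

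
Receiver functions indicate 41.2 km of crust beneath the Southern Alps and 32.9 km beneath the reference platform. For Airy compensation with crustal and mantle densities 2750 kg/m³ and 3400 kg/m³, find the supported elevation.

1.59 km

Excess crust Δ = 41.2 km − 32.9 km = 8.3 km, split between elevation h and root r with h + r = Δ.
Airy balance ρ_c h = (ρ_m − ρ_c) r gives r = h ρ_c/(ρ_m − ρ_c), so h (1 + ρ_c/(ρ_m − ρ_c)) = Δ, i.e. h = Δ (ρ_m − ρ_c)/ρ_m.
h = 8.3 km × 650/3400 = 1.59 km.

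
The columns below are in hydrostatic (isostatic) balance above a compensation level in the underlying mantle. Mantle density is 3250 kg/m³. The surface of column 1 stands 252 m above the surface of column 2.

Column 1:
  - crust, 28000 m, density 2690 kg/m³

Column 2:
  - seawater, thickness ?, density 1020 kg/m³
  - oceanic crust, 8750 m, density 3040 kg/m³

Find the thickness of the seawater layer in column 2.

Take the compensation level at the base of the deeper column (depth z_c below the surface of column 1) and equate Σ ρ_i t_i down to z_c; mantle fills any gap and the z_c terms cancel.
Column 1: 28000×2690 + (z_c − 28000)×3250
Column 2: 252×0 + x×1020 + 8750×3040 + (z_c − 252 − 8750 − x)×3250
The z_c×3250 term appears on both sides and cancels. Collect the known terms of each column as K = Σ(ρt)_known − 3250 × (depth of known layers): K_1 = 75320000 − 3250×28000 = −15680000; K_2 = 26600000 − 3250×(252 + 8750) = −2656500.
Balance: K_1 = K_2 − x×(3250 − 1020), so x = (K_2 − K_1)/(3250 − 1020) = 13023500/2230 = 5840 m.

5840 m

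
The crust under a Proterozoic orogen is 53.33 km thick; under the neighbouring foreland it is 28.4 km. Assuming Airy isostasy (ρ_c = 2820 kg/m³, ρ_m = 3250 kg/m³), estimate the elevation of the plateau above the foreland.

Excess crust Δ = 53.33 km − 28.4 km = 24.93 km, split between elevation h and root r with h + r = Δ.
Airy balance ρ_c h = (ρ_m − ρ_c) r gives r = h ρ_c/(ρ_m − ρ_c), so h (1 + ρ_c/(ρ_m − ρ_c)) = Δ, i.e. h = Δ (ρ_m − ρ_c)/ρ_m.
h = 24.93 km × 430/3250 = 3.3 km.

3.3 km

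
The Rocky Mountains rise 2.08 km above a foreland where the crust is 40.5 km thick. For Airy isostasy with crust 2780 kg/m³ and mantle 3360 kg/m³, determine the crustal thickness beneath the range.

52.5 km

Root depth r = h ρ_c / (ρ_m − ρ_c) = 2.08 km × 2780 / 580 = 9.97 km.
Total thickness = T + h + r = 40.5 km + 2.08 km + 9.97 km = 52.5 km.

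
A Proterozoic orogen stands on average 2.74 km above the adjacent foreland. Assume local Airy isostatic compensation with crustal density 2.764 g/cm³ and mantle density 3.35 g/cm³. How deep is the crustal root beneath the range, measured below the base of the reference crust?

12.9 km

For local isostatic compensation: the weight of the topography is balanced by the buoyancy of the root, ρ_c h = (ρ_m − ρ_c) r.
r = h · ρ_c / (ρ_m − ρ_c) = 2.74 km × 2.764 / (3.35 − 2.764) = 12.9 km.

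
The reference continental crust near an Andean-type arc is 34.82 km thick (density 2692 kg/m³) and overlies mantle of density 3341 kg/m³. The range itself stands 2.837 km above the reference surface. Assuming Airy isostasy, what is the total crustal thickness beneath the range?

Root depth r = h ρ_c / (ρ_m − ρ_c) = 2.837 km × 2692 / 649 = 11.77 km.
Total thickness = T + h + r = 34.82 km + 2.837 km + 11.77 km = 49.4 km.

49.4 km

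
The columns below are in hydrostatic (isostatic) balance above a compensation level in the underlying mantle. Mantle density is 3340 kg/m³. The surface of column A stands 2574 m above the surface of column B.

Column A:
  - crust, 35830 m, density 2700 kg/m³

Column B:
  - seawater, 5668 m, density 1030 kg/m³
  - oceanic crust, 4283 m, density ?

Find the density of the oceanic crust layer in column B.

3050 kg/m³

Take the compensation level at the base of the deeper column (depth z_c below the surface of column A) and equate Σ ρ_i t_i down to z_c; mantle fills any gap and the z_c terms cancel.
Column A: 35830×2700 + (z_c − 35830)×3340
Column B: 2574×0 + 5668×1030 + 4283×ρ + (z_c − 2574 − 9951)×3340
The z_c×3340 term appears on both sides and cancels. Collect the known terms of each column as K = Σ(ρt)_known − 3340 × (depth of known layers): K_A = 96741000 − 3340×35830 = −22931200; K_B = 5838040 − 3340×(2574 + 9951) = −35995460.
Balance: K_A = K_B + 4283×ρ, so ρ = (K_A − K_B)/4283 = 13064300/4283 = 3050 kg/m³.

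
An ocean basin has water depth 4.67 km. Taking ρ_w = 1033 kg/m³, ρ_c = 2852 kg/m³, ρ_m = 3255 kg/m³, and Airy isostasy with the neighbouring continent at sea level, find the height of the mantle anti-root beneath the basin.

For local isostatic compensation: replacing crust with seawater at the top is compensated by replacing crust with mantle at the base: d (ρ_c − ρ_w) = a (ρ_m − ρ_c).
a = d (ρ_c − ρ_w)/(ρ_m − ρ_c) = 4.67 km × 1819/403 = 21.1 km.

21.1 km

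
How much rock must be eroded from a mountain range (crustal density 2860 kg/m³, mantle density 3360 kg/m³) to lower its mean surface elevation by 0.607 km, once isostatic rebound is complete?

4.08 km

Net drop Δ = e − u = e − e ρ_c/ρ_m = e (ρ_m − ρ_c)/ρ_m.
e = Δ ρ_m/(ρ_m − ρ_c) = 0.607 km × 3360/500 = 4.08 km.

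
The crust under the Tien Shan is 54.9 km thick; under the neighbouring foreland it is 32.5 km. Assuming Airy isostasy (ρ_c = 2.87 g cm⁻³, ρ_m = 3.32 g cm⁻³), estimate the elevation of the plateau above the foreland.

Excess crust Δ = 54.9 km − 32.5 km = 22.4 km, split between elevation h and root r with h + r = Δ.
Airy balance ρ_c h = (ρ_m − ρ_c) r gives r = h ρ_c/(ρ_m − ρ_c), so h (1 + ρ_c/(ρ_m − ρ_c)) = Δ, i.e. h = Δ (ρ_m − ρ_c)/ρ_m.
h = 22.4 km × 0.45/3.32 = 3.04 km.

3.04 km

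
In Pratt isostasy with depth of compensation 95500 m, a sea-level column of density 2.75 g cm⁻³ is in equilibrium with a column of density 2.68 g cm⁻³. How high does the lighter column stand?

2490 m

ρ_ref D = ρ (D + h) → h = D (ρ_ref − ρ)/ρ.
h = 95500 m × (2.75 − 2.68)/2.68 = 2490 m.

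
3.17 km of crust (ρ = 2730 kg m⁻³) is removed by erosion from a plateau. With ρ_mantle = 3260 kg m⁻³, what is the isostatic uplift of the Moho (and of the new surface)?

Unloading: uplift u = e ρ_c/ρ_m = 3.17 km × 2730/3260 = 2.65 km.

2.65 km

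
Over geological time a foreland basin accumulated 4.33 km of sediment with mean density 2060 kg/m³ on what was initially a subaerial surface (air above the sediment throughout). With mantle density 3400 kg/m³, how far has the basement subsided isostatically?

Subaerial load: s = t ρ_sed / ρ_m = 4.33 km × 2060/3400 = 2.62 km.

2.62 km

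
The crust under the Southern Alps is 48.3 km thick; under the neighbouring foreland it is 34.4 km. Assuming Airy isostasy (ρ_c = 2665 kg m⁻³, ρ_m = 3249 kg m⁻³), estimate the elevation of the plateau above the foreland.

Excess crust Δ = 48.3 km − 34.4 km = 13.9 km, split between elevation h and root r with h + r = Δ.
Airy balance ρ_c h = (ρ_m − ρ_c) r gives r = h ρ_c/(ρ_m − ρ_c), so h (1 + ρ_c/(ρ_m − ρ_c)) = Δ, i.e. h = Δ (ρ_m − ρ_c)/ρ_m.
h = 13.9 km × 584/3249 = 2.5 km.

2.5 km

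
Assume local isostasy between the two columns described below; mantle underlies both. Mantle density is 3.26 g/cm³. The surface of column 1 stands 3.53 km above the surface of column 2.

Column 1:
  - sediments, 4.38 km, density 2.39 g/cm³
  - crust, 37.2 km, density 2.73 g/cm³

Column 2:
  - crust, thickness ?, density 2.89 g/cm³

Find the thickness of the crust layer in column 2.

Take the compensation level at the base of the deeper column (depth z_c below the surface of column 1) and equate Σ ρ_i t_i down to z_c; mantle fills any gap and the z_c terms cancel.
Column 1: 4.38×2.39 + 37.2×2.73 + (z_c − 41.58)×3.26
Column 2: 3.53×0 + x×2.89 + (z_c − 3.53 − 0 − x)×3.26
The z_c×3.26 term appears on both sides and cancels. Collect the known terms of each column as K = Σ(ρt)_known − 3.26 × (depth of known layers): K_1 = 112.0242 − 3.26×41.58 = −23.5266; K_2 = 0 − 3.26×(3.53 + 0) = −11.5078.
Balance: K_1 = K_2 − x×(3.26 − 2.89), so x = (K_2 − K_1)/(3.26 − 2.89) = 12.0188/0.37 = 32.5 km.

32.5 km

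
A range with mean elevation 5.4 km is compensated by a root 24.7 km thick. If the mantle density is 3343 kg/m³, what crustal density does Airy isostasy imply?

2740 kg/m³

ρ_c h = (ρ_m − ρ_c) r → ρ_c (h + r) = ρ_m r → ρ_c = ρ_m r / (h + r).
ρ_c = 3343 × 24.7 km / (5.4 km + 24.7 km) = 2740 kg/m³.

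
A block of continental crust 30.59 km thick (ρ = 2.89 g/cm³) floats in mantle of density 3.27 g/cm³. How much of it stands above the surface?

3.55 km

Floating equilibrium: submerged depth d = t ρ_obj/ρ_fluid = 30.59 km × 2.89/3.27 = 27.04 km.
Freeboard = t − d = 30.59 km − 27.04 km = 3.55 km.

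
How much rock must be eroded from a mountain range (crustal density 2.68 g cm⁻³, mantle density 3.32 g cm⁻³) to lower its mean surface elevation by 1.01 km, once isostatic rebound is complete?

Net drop Δ = e − u = e − e ρ_c/ρ_m = e (ρ_m − ρ_c)/ρ_m.
e = Δ ρ_m/(ρ_m − ρ_c) = 1.01 km × 3.32/0.64 = 5.24 km.

5.24 km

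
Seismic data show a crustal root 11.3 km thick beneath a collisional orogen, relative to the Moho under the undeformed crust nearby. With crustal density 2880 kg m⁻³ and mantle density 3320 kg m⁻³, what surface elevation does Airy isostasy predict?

By Archimedes' principle applied to the lithosphere: ρ_c h = (ρ_m − ρ_c) r.
h = r (ρ_m − ρ_c) / ρ_c = 11.3 km × (3320 − 2880) / 2880 = 1.73 km.

1.73 km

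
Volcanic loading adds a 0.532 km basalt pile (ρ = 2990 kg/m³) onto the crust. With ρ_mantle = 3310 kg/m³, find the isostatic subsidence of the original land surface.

0.481 km

Subaerial loading: s = t ρ_load / ρ_m.
s = 0.532 km × 2990/3310 = 0.481 km.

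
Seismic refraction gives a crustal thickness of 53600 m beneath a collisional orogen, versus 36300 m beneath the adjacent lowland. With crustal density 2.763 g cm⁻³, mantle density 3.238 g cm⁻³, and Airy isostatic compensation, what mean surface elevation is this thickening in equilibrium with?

Excess crust Δ = 53600 m − 36300 m = 17300 m, split between elevation h and root r with h + r = Δ.
Airy balance ρ_c h = (ρ_m − ρ_c) r gives r = h ρ_c/(ρ_m − ρ_c), so h (1 + ρ_c/(ρ_m − ρ_c)) = Δ, i.e. h = Δ (ρ_m − ρ_c)/ρ_m.
h = 17300 m × 0.475/3.238 = 2540 m.

2540 m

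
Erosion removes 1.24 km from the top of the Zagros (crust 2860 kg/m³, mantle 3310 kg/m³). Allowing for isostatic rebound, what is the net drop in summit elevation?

Rebound u = e ρ_c/ρ_m = 1.24 km × 2860/3310 = 1.071 km.
Net surface drop = e − u = 1.24 km − 1.071 km = e (ρ_m − ρ_c)/ρ_m = 0.169 km.

0.169 km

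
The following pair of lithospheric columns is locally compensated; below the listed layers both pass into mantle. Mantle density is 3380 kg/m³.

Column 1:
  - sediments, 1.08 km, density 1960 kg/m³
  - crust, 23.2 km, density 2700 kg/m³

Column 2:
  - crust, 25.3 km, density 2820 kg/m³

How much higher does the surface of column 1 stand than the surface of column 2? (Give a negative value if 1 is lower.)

0.929 km

For any compensation level in the mantle, the mantle terms cancel and isostasy reduces to e = (Σt_1 − Σt_2) − (Σ(ρt)_1 − Σ(ρt)_2) / ρ_m.
Σt_1 = 24.28 km; Σt_2 = 25.3 km; Σ(ρt)_1 = 64756.8; Σ(ρt)_2 = 71346 (in km·kg/m³).
e = (24.28 − 25.3) − (64756.8 − 71346) / 3380 = 0.929 km.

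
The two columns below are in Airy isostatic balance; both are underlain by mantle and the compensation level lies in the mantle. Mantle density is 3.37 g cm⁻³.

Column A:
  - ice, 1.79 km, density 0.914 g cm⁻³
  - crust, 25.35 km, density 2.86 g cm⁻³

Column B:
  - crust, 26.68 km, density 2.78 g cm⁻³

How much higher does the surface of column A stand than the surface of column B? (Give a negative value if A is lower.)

0.47 km

For any compensation level in the mantle, the mantle terms cancel and isostasy reduces to e = (Σt_A − Σt_B) − (Σ(ρt)_A − Σ(ρt)_B) / ρ_m.
Σt_A = 27.14 km; Σt_B = 26.68 km; Σ(ρt)_A = 74.13706; Σ(ρt)_B = 74.1704 (in km·g cm⁻³).
e = (27.14 − 26.68) − (74.13706 − 74.1704) / 3.37 = 0.47 km.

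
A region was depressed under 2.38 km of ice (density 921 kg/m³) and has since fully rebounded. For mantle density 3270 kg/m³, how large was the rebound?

0.67 km

Removing the load lets mantle flow back in; uplift u satisfies ρ_ice t = ρ_m u.
u = t ρ_ice/ρ_m = 2.38 km × 921/3270 = 0.67 km.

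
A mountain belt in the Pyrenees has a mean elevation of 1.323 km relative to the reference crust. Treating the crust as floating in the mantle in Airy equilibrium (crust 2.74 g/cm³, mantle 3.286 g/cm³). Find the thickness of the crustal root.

Equating mass per unit area of the two columns: the weight of the topography is balanced by the buoyancy of the root, ρ_c h = (ρ_m − ρ_c) r.
r = h · ρ_c / (ρ_m − ρ_c) = 1.323 km × 2.74 / (3.286 − 2.74) = 6.64 km.

6.64 km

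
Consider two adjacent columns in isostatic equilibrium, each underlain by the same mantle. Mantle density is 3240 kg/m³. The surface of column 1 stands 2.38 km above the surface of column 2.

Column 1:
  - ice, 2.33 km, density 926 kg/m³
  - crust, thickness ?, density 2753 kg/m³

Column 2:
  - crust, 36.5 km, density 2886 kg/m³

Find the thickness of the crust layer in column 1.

31.3 km

Take the compensation level at the base of the deeper column (depth z_c below the surface of column 1) and equate Σ ρ_i t_i down to z_c; mantle fills any gap and the z_c terms cancel.
Column 1: 2.33×926 + x×2753 + (z_c − 2.33 − x)×3240
Column 2: 2.38×0 + 36.5×2886 + (z_c − 2.38 − 36.5)×3240
The z_c×3240 term appears on both sides and cancels. Collect the known terms of each column as K = Σ(ρt)_known − 3240 × (depth of known layers): K_1 = 2157.58 − 3240×2.33 = −5391.62; K_2 = 105339 − 3240×(2.38 + 36.5) = −20632.2.
Balance: K_1 − x×(3240 − 2753) = K_2, so x = (K_1 − K_2)/(3240 − 2753) = 15240.6/487 = 31.3 km.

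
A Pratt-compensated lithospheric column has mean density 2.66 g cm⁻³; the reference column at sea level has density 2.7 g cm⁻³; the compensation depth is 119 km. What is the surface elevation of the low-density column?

1.79 km

ρ_ref D = ρ (D + h) → h = D (ρ_ref − ρ)/ρ.
h = 119 km × (2.7 − 2.66)/2.66 = 1.79 km.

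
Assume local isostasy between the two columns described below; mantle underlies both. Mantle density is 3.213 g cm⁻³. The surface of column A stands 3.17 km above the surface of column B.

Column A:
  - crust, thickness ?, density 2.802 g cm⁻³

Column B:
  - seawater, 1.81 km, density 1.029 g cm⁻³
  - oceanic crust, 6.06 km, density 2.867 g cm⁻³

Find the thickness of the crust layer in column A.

Take the compensation level at the base of the deeper column (depth z_c below the surface of column A) and equate Σ ρ_i t_i down to z_c; mantle fills any gap and the z_c terms cancel.
Column A: x×2.802 + (z_c − 0 − x)×3.213
Column B: 3.17×0 + 1.81×1.029 + 6.06×2.867 + (z_c − 3.17 − 7.87)×3.213
The z_c×3.213 term appears on both sides and cancels. Collect the known terms of each column as K = Σ(ρt)_known − 3.213 × (depth of known layers): K_A = 0 − 3.213×0 = 0; K_B = 19.23651 − 3.213×(3.17 + 7.87) = −16.23501.
Balance: K_A − x×(3.213 − 2.802) = K_B, so x = (K_A − K_B)/(3.213 − 2.802) = 16.235/0.411 = 39.5 km.

39.5 km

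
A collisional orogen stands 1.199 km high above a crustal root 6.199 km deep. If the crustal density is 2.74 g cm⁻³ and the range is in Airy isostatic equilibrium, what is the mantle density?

Airy balance: ρ_c h = (ρ_m − ρ_c) r → ρ_m = ρ_c (1 + h/r).
ρ_m = 2.74 × (1 + 1.199 km/6.199 km) = 3.27 g cm⁻³.

3.27 g cm⁻³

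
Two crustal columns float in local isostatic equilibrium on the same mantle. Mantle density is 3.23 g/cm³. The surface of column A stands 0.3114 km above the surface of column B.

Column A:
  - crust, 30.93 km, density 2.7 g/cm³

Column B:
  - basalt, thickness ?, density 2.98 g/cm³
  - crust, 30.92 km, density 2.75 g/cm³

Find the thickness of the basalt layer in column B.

2.18 km

Take the compensation level at the base of the deeper column (depth z_c below the surface of column A) and equate Σ ρ_i t_i down to z_c; mantle fills any gap and the z_c terms cancel.
Column A: 30.93×2.7 + (z_c − 30.93)×3.23
Column B: 0.3114×0 + x×2.98 + 30.92×2.75 + (z_c − 0.3114 − 30.92 − x)×3.23
The z_c×3.23 term appears on both sides and cancels. Collect the known terms of each column as K = Σ(ρt)_known − 3.23 × (depth of known layers): K_A = 83.511 − 3.23×30.93 = −16.3929; K_B = 85.03 − 3.23×(0.3114 + 30.92) = −15.847422.
Balance: K_A = K_B − x×(3.23 − 2.98), so x = (K_B − K_A)/(3.23 − 2.98) = 0.545478/0.25 = 2.18 km.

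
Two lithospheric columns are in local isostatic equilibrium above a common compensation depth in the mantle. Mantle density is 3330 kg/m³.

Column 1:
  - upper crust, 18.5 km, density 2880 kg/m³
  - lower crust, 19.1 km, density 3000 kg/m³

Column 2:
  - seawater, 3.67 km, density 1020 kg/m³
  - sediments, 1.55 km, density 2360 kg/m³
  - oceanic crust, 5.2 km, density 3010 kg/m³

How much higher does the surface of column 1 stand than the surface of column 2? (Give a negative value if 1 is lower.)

0.896 km

For any compensation level in the mantle, the mantle terms cancel and isostasy reduces to e = (Σt_1 − Σt_2) − (Σ(ρt)_1 − Σ(ρt)_2) / ρ_m.
Σt_1 = 37.6 km; Σt_2 = 10.42 km; Σ(ρt)_1 = 110580; Σ(ρt)_2 = 23053.4 (in km·kg/m³).
e = (37.6 − 10.42) − (110580 − 23053.4) / 3330 = 0.896 km.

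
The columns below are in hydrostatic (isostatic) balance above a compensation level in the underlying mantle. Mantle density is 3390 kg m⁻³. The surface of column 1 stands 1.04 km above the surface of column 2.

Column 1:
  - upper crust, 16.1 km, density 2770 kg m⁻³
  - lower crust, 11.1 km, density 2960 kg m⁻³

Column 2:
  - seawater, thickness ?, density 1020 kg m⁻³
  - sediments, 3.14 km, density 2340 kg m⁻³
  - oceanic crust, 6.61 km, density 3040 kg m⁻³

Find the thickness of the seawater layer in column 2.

2.37 km

Take the compensation level at the base of the deeper column (depth z_c below the surface of column 1) and equate Σ ρ_i t_i down to z_c; mantle fills any gap and the z_c terms cancel.
Column 1: 16.1×2770 + 11.1×2960 + (z_c − 27.2)×3390
Column 2: 1.04×0 + x×1020 + 3.14×2340 + 6.61×3040 + (z_c − 1.04 − 9.75 − x)×3390
The z_c×3390 term appears on both sides and cancels. Collect the known terms of each column as K = Σ(ρt)_known − 3390 × (depth of known layers): K_1 = 77453 − 3390×27.2 = −14755; K_2 = 27442 − 3390×(1.04 + 9.75) = −9136.1.
Balance: K_1 = K_2 − x×(3390 − 1020), so x = (K_2 − K_1)/(3390 − 1020) = 5618.9/2370 = 2.37 km.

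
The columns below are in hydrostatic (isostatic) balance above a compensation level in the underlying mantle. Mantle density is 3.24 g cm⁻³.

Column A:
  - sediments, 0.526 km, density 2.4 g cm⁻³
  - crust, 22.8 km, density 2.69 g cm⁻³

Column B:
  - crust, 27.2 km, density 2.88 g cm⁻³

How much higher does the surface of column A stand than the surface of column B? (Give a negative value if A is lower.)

0.985 km

For any compensation level in the mantle, the mantle terms cancel and isostasy reduces to e = (Σt_A − Σt_B) − (Σ(ρt)_A − Σ(ρt)_B) / ρ_m.
Σt_A = 23.326 km; Σt_B = 27.2 km; Σ(ρt)_A = 62.5944; Σ(ρt)_B = 78.336 (in km·g cm⁻³).
e = (23.326 − 27.2) − (62.5944 − 78.336) / 3.24 = 0.985 km.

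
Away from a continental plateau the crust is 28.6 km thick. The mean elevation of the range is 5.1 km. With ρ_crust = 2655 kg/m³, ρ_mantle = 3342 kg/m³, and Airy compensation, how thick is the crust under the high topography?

53.4 km

Root depth r = h ρ_c / (ρ_m − ρ_c) = 5.1 km × 2655 / 687 = 19.71 km.
Total thickness = T + h + r = 28.6 km + 5.1 km + 19.71 km = 53.4 km.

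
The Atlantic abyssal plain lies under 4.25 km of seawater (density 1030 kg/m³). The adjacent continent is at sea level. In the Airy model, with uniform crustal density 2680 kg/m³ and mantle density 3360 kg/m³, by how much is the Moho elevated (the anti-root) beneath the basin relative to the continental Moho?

10.3 km

Balancing pressure at the compensation depth: replacing crust with seawater at the top is compensated by replacing crust with mantle at the base: d (ρ_c − ρ_w) = a (ρ_m − ρ_c).
a = d (ρ_c − ρ_w)/(ρ_m − ρ_c) = 4.25 km × 1650/680 = 10.3 km.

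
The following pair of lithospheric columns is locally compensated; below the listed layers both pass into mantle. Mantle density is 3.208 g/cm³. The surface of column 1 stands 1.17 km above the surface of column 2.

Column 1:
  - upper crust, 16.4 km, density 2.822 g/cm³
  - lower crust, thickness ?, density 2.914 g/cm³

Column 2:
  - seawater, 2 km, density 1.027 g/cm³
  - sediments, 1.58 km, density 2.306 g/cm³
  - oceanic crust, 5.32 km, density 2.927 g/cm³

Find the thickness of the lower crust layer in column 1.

Take the compensation level at the base of the deeper column (depth z_c below the surface of column 1) and equate Σ ρ_i t_i down to z_c; mantle fills any gap and the z_c terms cancel.
Column 1: 16.4×2.822 + x×2.914 + (z_c − 16.4 − x)×3.208
Column 2: 1.17×0 + 2×1.027 + 1.58×2.306 + 5.32×2.927 + (z_c − 1.17 − 8.9)×3.208
The z_c×3.208 term appears on both sides and cancels. Collect the known terms of each column as K = Σ(ρt)_known − 3.208 × (depth of known layers): K_1 = 46.2808 − 3.208×16.4 = −6.3304; K_2 = 21.26912 − 3.208×(1.17 + 8.9) = −11.03544.
Balance: K_1 − x×(3.208 − 2.914) = K_2, so x = (K_1 − K_2)/(3.208 − 2.914) = 4.70504/0.294 = 16 km.

16 km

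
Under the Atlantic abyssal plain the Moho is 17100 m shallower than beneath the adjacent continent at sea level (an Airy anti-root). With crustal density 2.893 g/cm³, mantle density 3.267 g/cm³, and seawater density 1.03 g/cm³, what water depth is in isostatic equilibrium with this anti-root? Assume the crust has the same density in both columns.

Replacing a thickness d of crust by seawater at the top must be balanced by replacing crust with mantle at the base: d (ρ_c − ρ_w) = a (ρ_m − ρ_c).
d = a (ρ_m − ρ_c)/(ρ_c − ρ_w) = 17100 m × 0.374/1.863 = 3430 m.

3430 m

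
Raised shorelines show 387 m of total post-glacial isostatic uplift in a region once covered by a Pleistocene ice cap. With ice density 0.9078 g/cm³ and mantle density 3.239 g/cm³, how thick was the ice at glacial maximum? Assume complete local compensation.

u = t ρ_ice/ρ_m → t = u ρ_m/ρ_ice = 387 m × 3.239/0.9078 = 1380 m.

1380 m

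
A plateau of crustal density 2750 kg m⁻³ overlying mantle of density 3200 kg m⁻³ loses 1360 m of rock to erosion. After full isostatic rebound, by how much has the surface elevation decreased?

191 m

Rebound u = e ρ_c/ρ_m = 1360 m × 2750/3200 = 1169 m.
Net surface drop = e − u = 1360 m − 1169 m = e (ρ_m − ρ_c)/ρ_m = 191 m.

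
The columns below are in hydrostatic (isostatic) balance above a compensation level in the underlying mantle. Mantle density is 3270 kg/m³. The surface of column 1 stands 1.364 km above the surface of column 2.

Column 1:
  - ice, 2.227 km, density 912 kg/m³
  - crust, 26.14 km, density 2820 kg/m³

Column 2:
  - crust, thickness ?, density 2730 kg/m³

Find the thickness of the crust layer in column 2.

23.2 km

Take the compensation level at the base of the deeper column (depth z_c below the surface of column 1) and equate Σ ρ_i t_i down to z_c; mantle fills any gap and the z_c terms cancel.
Column 1: 2.227×912 + 26.14×2820 + (z_c − 28.367)×3270
Column 2: 1.364×0 + x×2730 + (z_c − 1.364 − 0 − x)×3270
The z_c×3270 term appears on both sides and cancels. Collect the known terms of each column as K = Σ(ρt)_known − 3270 × (depth of known layers): K_1 = 75745.824 − 3270×28.367 = −17014.266; K_2 = 0 − 3270×(1.364 + 0) = −4460.28.
Balance: K_1 = K_2 − x×(3270 − 2730), so x = (K_2 − K_1)/(3270 − 2730) = 12554/540 = 23.2 km.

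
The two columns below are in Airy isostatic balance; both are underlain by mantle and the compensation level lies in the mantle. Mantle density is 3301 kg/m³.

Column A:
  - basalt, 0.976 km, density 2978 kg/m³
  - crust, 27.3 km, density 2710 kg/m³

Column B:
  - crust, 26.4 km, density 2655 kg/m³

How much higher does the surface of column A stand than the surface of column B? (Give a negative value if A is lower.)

For any compensation level in the mantle, the mantle terms cancel and isostasy reduces to e = (Σt_A − Σt_B) − (Σ(ρt)_A − Σ(ρt)_B) / ρ_m.
Σt_A = 28.276 km; Σt_B = 26.4 km; Σ(ρt)_A = 76889.528; Σ(ρt)_B = 70092 (in km·kg/m³).
e = (28.276 − 26.4) − (76889.528 − 70092) / 3301 = −0.183 km.

−0.183 km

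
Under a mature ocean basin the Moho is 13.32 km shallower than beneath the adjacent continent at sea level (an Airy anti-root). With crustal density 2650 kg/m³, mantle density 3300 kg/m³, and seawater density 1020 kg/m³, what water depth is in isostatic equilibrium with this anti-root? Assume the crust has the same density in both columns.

Replacing a thickness d of crust by seawater at the top must be balanced by replacing crust with mantle at the base: d (ρ_c − ρ_w) = a (ρ_m − ρ_c).
d = a (ρ_m − ρ_c)/(ρ_c − ρ_w) = 13.32 km × 650/1630 = 5.31 km.

5.31 km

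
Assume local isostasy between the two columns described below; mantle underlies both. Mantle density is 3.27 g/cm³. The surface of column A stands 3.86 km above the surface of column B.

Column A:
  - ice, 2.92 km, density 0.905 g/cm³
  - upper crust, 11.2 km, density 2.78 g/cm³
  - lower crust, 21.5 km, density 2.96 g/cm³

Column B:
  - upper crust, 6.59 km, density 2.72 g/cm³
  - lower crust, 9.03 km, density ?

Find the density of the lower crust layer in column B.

2.96 g/cm³

Take the compensation level at the base of the deeper column (depth z_c below the surface of column A) and equate Σ ρ_i t_i down to z_c; mantle fills any gap and the z_c terms cancel.
Column A: 2.92×0.905 + 11.2×2.78 + 21.5×2.96 + (z_c − 35.62)×3.27
Column B: 3.86×0 + 6.59×2.72 + 9.03×ρ + (z_c − 3.86 − 15.62)×3.27
The z_c×3.27 term appears on both sides and cancels. Collect the known terms of each column as K = Σ(ρt)_known − 3.27 × (depth of known layers): K_A = 97.4186 − 3.27×35.62 = −19.0588; K_B = 17.9248 − 3.27×(3.86 + 15.62) = −45.7748.
Balance: K_A = K_B + 9.03×ρ, so ρ = (K_A − K_B)/9.03 = 26.716/9.03 = 2.96 g/cm³.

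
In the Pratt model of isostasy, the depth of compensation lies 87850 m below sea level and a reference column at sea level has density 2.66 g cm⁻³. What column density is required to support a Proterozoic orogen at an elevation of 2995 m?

2.57 g cm⁻³

Pratt balance: ρ_ref D = ρ (D + h).
ρ = ρ_ref D/(D + h) = 2.66 × 87850 m/(87850 m + 2995 m) = 2.57 g cm⁻³.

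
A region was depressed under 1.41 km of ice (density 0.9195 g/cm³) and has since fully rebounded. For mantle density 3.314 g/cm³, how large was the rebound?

0.391 km

Removing the load lets mantle flow back in; uplift u satisfies ρ_ice t = ρ_m u.
u = t ρ_ice/ρ_m = 1.41 km × 0.9195/3.314 = 0.391 km.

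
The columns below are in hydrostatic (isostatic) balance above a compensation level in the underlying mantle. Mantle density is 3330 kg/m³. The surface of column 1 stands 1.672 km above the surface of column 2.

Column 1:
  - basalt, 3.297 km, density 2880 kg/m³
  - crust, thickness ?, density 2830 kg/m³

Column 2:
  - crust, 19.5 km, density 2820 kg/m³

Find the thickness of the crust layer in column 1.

Take the compensation level at the base of the deeper column (depth z_c below the surface of column 1) and equate Σ ρ_i t_i down to z_c; mantle fills any gap and the z_c terms cancel.
Column 1: 3.297×2880 + x×2830 + (z_c − 3.297 − x)×3330
Column 2: 1.672×0 + 19.5×2820 + (z_c − 1.672 − 19.5)×3330
The z_c×3330 term appears on both sides and cancels. Collect the known terms of each column as K = Σ(ρt)_known − 3330 × (depth of known layers): K_1 = 9495.36 − 3330×3.297 = −1483.65; K_2 = 54990 − 3330×(1.672 + 19.5) = −15512.76.
Balance: K_1 − x×(3330 − 2830) = K_2, so x = (K_1 − K_2)/(3330 − 2830) = 14029.1/500 = 28.1 km.

28.1 km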